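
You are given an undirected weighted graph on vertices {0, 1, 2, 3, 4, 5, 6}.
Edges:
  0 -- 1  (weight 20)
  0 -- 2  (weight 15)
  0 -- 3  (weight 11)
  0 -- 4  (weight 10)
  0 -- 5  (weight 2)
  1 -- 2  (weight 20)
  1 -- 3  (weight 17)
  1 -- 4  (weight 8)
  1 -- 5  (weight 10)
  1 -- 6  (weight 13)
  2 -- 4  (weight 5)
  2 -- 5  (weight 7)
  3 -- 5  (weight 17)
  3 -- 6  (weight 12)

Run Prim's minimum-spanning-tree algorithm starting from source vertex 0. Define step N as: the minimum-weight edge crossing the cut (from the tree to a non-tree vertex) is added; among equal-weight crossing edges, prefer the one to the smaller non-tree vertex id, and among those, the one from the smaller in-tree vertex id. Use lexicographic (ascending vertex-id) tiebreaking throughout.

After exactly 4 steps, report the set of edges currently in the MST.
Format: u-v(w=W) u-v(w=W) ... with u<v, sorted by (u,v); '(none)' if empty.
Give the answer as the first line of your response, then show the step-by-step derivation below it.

0-5(w=2) 1-4(w=8) 2-4(w=5) 2-5(w=7)

step 1: add edge 0-5 (w=2); MST = {0-5(w=2)}
step 2: add edge 2-5 (w=7); MST = {0-5(w=2) 2-5(w=7)}
step 3: add edge 2-4 (w=5); MST = {0-5(w=2) 2-4(w=5) 2-5(w=7)}
step 4: add edge 1-4 (w=8); MST = {0-5(w=2) 1-4(w=8) 2-4(w=5) 2-5(w=7)}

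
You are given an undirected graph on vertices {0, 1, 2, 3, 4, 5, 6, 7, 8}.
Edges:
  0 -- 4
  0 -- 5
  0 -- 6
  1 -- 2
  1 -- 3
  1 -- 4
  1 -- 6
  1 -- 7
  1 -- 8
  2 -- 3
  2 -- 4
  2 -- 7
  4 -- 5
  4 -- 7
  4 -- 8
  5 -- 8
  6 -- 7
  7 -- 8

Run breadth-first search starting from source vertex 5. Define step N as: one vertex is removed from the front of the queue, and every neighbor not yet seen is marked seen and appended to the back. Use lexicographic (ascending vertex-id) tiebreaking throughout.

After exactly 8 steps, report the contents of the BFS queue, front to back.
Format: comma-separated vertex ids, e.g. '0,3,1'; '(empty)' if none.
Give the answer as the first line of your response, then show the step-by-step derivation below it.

3

step 1: dequeue 5; queue=[0,4,8]; order=5
step 2: dequeue 0; queue=[4,8,6]; order=5,0
step 3: dequeue 4; queue=[8,6,1,2,7]; order=5,0,4
step 4: dequeue 8; queue=[6,1,2,7]; order=5,0,4,8
step 5: dequeue 6; queue=[1,2,7]; order=5,0,4,8,6
step 6: dequeue 1; queue=[2,7,3]; order=5,0,4,8,6,1
step 7: dequeue 2; queue=[7,3]; order=5,0,4,8,6,1,2
step 8: dequeue 7; queue=[3]; order=5,0,4,8,6,1,2,7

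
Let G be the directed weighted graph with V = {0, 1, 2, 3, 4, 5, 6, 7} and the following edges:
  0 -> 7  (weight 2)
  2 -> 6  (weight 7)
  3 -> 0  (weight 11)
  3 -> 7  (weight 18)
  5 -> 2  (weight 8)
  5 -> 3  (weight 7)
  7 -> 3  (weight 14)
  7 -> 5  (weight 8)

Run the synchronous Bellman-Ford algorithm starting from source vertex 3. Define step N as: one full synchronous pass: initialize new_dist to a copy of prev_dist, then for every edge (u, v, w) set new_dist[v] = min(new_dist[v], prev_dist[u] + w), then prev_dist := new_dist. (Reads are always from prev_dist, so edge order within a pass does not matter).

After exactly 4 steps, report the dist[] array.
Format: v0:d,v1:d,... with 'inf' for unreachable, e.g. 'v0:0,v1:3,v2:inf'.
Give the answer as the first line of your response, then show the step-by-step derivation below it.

v0:11,v1:inf,v2:29,v3:0,v4:inf,v5:21,v6:41,v7:13

step 1: dist = v0:11,v1:inf,v2:inf,v3:0,v4:inf,v5:inf,v6:inf,v7:18
step 2: dist = v0:11,v1:inf,v2:inf,v3:0,v4:inf,v5:26,v6:inf,v7:13
step 3: dist = v0:11,v1:inf,v2:34,v3:0,v4:inf,v5:21,v6:inf,v7:13
step 4: dist = v0:11,v1:inf,v2:29,v3:0,v4:inf,v5:21,v6:41,v7:13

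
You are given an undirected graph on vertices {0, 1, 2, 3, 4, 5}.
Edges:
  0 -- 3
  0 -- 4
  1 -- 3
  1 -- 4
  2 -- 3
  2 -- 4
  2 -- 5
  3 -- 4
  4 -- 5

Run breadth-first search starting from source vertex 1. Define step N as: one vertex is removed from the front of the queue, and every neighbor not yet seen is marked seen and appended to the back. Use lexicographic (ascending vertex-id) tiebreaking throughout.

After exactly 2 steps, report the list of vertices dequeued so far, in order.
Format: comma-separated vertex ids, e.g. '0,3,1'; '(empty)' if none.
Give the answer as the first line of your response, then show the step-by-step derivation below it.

1,3

step 1: dequeue 1; queue=[3,4]; order=1
step 2: dequeue 3; queue=[4,0,2]; order=1,3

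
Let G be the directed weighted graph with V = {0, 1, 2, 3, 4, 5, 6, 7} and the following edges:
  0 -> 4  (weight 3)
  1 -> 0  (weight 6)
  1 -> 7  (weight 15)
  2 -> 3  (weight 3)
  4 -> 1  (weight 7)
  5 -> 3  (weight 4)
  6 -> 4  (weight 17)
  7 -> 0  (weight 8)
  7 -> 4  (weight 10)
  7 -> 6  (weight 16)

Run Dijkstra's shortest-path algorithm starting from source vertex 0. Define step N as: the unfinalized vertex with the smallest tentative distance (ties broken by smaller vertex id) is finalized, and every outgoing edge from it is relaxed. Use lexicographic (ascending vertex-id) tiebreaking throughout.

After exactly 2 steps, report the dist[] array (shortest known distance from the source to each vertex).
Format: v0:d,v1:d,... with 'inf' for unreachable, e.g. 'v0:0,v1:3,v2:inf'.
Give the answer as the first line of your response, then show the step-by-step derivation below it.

v0:0,v1:10,v2:inf,v3:inf,v4:3,v5:inf,v6:inf,v7:inf

step 1: dist = v0:0,v1:inf,v2:inf,v3:inf,v4:3,v5:inf,v6:inf,v7:inf
step 2: dist = v0:0,v1:10,v2:inf,v3:inf,v4:3,v5:inf,v6:inf,v7:inf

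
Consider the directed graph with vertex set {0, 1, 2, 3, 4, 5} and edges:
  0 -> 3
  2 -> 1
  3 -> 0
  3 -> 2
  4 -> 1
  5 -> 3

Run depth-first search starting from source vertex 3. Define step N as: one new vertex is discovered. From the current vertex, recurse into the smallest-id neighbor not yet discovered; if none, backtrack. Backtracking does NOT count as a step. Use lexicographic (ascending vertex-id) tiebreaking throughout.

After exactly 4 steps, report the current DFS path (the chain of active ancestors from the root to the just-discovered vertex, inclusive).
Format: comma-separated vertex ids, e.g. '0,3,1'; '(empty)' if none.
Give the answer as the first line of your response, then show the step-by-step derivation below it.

3,2,1

step 1: discover 3; path=3; order=3
step 2: discover 0; path=3>0; order=3,0
step 3: discover 2; path=3>2; order=3,0,2
step 4: discover 1; path=3>2>1; order=3,0,2,1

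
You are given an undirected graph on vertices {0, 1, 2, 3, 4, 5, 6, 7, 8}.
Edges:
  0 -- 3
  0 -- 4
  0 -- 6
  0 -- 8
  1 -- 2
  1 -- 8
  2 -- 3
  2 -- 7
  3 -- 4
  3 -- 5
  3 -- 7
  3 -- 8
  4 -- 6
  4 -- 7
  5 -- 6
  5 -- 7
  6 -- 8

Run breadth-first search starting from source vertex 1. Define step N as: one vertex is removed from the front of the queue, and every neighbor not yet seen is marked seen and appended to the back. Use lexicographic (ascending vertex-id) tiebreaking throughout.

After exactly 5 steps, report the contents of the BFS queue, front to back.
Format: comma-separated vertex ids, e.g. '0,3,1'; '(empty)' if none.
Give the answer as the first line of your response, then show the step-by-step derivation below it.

0,6,4,5

step 1: dequeue 1; queue=[2,8]; order=1
step 2: dequeue 2; queue=[8,3,7]; order=1,2
step 3: dequeue 8; queue=[3,7,0,6]; order=1,2,8
step 4: dequeue 3; queue=[7,0,6,4,5]; order=1,2,8,3
step 5: dequeue 7; queue=[0,6,4,5]; order=1,2,8,3,7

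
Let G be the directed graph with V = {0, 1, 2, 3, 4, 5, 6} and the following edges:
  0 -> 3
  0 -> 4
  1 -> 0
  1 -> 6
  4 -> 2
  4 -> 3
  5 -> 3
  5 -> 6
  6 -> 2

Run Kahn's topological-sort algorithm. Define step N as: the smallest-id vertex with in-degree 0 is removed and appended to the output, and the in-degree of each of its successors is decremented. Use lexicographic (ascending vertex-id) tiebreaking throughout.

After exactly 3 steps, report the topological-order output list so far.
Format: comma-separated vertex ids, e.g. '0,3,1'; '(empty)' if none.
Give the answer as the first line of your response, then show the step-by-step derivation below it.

1,0,4

step 1: output 1; order=[1]; indeg=(0,0,2,3,1,0,1)
step 2: output 0; order=[1,0]; indeg=(0,0,2,2,0,0,1)
step 3: output 4; order=[1,0,4]; indeg=(0,0,1,1,0,0,1)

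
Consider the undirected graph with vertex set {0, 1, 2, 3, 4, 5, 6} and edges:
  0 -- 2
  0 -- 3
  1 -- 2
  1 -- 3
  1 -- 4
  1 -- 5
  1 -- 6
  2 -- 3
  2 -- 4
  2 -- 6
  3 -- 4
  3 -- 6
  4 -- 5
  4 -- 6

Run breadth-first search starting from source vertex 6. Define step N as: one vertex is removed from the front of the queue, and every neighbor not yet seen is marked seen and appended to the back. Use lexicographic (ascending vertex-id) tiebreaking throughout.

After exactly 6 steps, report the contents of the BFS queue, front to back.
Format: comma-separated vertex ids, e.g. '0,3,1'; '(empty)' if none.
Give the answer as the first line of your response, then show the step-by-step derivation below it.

0

step 1: dequeue 6; queue=[1,2,3,4]; order=6
step 2: dequeue 1; queue=[2,3,4,5]; order=6,1
step 3: dequeue 2; queue=[3,4,5,0]; order=6,1,2
step 4: dequeue 3; queue=[4,5,0]; order=6,1,2,3
step 5: dequeue 4; queue=[5,0]; order=6,1,2,3,4
step 6: dequeue 5; queue=[0]; order=6,1,2,3,4,5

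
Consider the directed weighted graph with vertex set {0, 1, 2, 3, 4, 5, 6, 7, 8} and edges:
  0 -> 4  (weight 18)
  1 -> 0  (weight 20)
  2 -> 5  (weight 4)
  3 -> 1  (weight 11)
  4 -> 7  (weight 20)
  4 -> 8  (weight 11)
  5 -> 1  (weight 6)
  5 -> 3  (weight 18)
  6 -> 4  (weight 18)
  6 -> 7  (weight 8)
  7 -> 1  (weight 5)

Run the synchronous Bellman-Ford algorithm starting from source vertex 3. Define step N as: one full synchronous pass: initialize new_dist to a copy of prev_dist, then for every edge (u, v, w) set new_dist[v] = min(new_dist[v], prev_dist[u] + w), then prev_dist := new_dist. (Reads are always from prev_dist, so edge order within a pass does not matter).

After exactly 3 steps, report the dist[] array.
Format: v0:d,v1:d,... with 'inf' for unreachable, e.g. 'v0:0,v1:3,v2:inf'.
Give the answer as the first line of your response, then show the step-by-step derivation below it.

v0:31,v1:11,v2:inf,v3:0,v4:49,v5:inf,v6:inf,v7:inf,v8:inf

step 1: dist = v0:inf,v1:11,v2:inf,v3:0,v4:inf,v5:inf,v6:inf,v7:inf,v8:inf
step 2: dist = v0:31,v1:11,v2:inf,v3:0,v4:inf,v5:inf,v6:inf,v7:inf,v8:inf
step 3: dist = v0:31,v1:11,v2:inf,v3:0,v4:49,v5:inf,v6:inf,v7:inf,v8:inf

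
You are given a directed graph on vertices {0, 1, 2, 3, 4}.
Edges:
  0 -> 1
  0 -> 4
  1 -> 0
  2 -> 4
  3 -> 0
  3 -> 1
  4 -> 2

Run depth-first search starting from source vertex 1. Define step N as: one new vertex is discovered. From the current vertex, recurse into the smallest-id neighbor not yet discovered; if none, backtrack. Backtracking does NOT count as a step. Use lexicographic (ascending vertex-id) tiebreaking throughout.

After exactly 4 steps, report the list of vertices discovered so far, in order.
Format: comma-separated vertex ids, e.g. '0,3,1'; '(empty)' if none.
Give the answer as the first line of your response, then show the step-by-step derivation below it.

1,0,4,2

step 1: discover 1; path=1; order=1
step 2: discover 0; path=1>0; order=1,0
step 3: discover 4; path=1>0>4; order=1,0,4
step 4: discover 2; path=1>0>4>2; order=1,0,4,2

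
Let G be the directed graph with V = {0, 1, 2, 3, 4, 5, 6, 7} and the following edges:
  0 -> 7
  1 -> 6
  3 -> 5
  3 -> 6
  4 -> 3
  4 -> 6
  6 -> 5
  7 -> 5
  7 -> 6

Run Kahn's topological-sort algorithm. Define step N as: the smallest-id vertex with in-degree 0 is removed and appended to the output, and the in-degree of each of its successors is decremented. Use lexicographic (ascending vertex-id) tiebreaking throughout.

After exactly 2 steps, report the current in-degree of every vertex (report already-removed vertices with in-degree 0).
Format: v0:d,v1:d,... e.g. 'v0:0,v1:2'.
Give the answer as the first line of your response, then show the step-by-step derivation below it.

v0:0,v1:0,v2:0,v3:1,v4:0,v5:3,v6:3,v7:0

step 1: output 0; order=[0]; indeg=(0,0,0,1,0,3,4,0)
step 2: output 1; order=[0,1]; indeg=(0,0,0,1,0,3,3,0)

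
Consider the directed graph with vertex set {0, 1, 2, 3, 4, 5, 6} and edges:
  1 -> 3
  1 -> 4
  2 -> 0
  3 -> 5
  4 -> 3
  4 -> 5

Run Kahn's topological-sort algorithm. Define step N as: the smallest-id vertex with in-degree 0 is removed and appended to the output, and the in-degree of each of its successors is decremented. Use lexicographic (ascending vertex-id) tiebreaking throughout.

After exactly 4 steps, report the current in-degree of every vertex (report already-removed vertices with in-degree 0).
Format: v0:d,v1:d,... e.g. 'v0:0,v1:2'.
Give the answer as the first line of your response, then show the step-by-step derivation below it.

v0:0,v1:0,v2:0,v3:0,v4:0,v5:1,v6:0

step 1: output 1; order=[1]; indeg=(1,0,0,1,0,2,0)
step 2: output 2; order=[1,2]; indeg=(0,0,0,1,0,2,0)
step 3: output 0; order=[1,2,0]; indeg=(0,0,0,1,0,2,0)
step 4: output 4; order=[1,2,0,4]; indeg=(0,0,0,0,0,1,0)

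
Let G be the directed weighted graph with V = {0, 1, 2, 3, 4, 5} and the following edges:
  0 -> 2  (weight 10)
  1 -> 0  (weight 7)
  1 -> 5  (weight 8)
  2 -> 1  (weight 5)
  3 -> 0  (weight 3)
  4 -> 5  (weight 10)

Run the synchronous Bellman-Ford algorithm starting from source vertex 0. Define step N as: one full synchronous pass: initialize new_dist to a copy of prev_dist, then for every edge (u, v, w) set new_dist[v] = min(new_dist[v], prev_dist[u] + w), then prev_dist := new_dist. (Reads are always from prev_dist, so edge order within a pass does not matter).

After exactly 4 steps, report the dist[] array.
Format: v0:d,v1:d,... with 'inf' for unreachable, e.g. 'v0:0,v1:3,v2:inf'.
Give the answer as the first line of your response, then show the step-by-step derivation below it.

v0:0,v1:15,v2:10,v3:inf,v4:inf,v5:23

step 1: dist = v0:0,v1:inf,v2:10,v3:inf,v4:inf,v5:inf
step 2: dist = v0:0,v1:15,v2:10,v3:inf,v4:inf,v5:inf
step 3: dist = v0:0,v1:15,v2:10,v3:inf,v4:inf,v5:23
step 4: dist = v0:0,v1:15,v2:10,v3:inf,v4:inf,v5:23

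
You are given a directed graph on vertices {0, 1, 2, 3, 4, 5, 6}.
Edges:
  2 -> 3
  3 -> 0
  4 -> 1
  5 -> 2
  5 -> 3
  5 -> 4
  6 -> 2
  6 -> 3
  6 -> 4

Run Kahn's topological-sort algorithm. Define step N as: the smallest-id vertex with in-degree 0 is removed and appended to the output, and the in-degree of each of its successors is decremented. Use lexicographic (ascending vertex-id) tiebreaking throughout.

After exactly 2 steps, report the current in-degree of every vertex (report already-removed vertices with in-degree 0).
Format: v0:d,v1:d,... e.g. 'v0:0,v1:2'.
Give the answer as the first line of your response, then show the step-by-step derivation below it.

v0:1,v1:1,v2:0,v3:1,v4:0,v5:0,v6:0

step 1: output 5; order=[5]; indeg=(1,1,1,2,1,0,0)
step 2: output 6; order=[5,6]; indeg=(1,1,0,1,0,0,0)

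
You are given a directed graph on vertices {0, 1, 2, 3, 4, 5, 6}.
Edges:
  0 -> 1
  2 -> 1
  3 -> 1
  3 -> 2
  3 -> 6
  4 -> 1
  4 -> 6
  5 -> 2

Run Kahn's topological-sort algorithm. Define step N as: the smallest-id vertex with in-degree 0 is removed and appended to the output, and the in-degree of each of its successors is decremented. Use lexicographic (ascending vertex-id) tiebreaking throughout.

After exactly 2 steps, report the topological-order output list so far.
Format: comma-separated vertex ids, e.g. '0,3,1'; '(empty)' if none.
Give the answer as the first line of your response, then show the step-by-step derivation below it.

0,3

step 1: output 0; order=[0]; indeg=(0,3,2,0,0,0,2)
step 2: output 3; order=[0,3]; indeg=(0,2,1,0,0,0,1)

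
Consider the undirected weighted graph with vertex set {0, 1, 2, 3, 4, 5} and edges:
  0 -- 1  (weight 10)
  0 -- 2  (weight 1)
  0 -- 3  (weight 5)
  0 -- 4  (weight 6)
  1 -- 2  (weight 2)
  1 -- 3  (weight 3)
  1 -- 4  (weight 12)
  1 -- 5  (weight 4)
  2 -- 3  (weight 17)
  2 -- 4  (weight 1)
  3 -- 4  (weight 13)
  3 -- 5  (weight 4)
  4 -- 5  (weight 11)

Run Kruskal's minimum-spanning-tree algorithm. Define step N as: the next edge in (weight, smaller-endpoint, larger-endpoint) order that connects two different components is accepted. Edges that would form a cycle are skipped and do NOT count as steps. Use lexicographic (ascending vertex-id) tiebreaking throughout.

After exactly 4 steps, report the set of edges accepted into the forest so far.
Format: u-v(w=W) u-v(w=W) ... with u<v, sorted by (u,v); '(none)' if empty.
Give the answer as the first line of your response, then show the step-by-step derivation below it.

0-2(w=1) 1-2(w=2) 1-3(w=3) 2-4(w=1)

step 1: add edge 0-2 (w=1); MST = {0-2(w=1)}
step 2: add edge 2-4 (w=1); MST = {0-2(w=1) 2-4(w=1)}
step 3: add edge 1-2 (w=2); MST = {0-2(w=1) 1-2(w=2) 2-4(w=1)}
step 4: add edge 1-3 (w=3); MST = {0-2(w=1) 1-2(w=2) 1-3(w=3) 2-4(w=1)}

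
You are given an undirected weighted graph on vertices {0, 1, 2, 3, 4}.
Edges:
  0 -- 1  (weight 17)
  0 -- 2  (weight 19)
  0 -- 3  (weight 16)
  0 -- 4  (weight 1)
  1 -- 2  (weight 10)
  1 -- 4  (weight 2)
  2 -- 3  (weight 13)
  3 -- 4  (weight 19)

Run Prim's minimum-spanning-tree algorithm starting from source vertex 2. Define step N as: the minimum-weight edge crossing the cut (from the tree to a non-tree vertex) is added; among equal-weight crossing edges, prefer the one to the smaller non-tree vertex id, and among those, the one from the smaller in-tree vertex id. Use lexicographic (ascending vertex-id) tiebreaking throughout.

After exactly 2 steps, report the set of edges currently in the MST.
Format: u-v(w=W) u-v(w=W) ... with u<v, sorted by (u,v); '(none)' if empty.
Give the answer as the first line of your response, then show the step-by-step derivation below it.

1-2(w=10) 1-4(w=2)

step 1: add edge 1-2 (w=10); MST = {1-2(w=10)}
step 2: add edge 1-4 (w=2); MST = {1-2(w=10) 1-4(w=2)}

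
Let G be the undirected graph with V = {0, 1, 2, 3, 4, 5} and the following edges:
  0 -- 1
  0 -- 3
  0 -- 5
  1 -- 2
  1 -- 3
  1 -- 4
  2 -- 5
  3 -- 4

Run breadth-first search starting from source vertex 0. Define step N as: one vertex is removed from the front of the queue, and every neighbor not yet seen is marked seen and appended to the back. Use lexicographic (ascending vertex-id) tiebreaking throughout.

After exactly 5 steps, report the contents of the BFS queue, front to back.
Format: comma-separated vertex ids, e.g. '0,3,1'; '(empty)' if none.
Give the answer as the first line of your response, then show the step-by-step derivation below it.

4

step 1: dequeue 0; queue=[1,3,5]; order=0
step 2: dequeue 1; queue=[3,5,2,4]; order=0,1
step 3: dequeue 3; queue=[5,2,4]; order=0,1,3
step 4: dequeue 5; queue=[2,4]; order=0,1,3,5
step 5: dequeue 2; queue=[4]; order=0,1,3,5,2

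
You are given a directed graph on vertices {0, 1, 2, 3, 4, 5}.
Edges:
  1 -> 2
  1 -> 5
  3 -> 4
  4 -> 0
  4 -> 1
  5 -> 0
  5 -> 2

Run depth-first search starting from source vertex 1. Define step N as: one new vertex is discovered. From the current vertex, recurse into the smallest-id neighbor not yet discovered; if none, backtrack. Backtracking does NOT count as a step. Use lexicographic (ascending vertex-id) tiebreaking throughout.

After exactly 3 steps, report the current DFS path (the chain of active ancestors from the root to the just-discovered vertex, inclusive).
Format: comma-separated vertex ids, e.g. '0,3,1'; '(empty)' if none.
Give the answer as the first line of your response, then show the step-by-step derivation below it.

1,5

step 1: discover 1; path=1; order=1
step 2: discover 2; path=1>2; order=1,2
step 3: discover 5; path=1>5; order=1,2,5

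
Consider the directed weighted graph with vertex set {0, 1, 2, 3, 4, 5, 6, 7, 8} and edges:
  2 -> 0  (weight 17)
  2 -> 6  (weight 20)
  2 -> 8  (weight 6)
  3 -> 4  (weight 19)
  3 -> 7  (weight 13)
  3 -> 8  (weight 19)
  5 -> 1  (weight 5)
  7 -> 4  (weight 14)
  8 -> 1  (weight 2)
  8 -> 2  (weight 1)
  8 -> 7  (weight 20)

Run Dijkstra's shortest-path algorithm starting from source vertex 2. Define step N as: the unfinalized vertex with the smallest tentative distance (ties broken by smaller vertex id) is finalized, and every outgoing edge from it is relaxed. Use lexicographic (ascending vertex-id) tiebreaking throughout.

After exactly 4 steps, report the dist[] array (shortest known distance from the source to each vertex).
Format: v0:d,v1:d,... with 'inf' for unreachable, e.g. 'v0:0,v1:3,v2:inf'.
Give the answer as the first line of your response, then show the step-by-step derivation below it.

v0:17,v1:8,v2:0,v3:inf,v4:inf,v5:inf,v6:20,v7:26,v8:6

step 1: dist = v0:17,v1:inf,v2:0,v3:inf,v4:inf,v5:inf,v6:20,v7:inf,v8:6
step 2: dist = v0:17,v1:8,v2:0,v3:inf,v4:inf,v5:inf,v6:20,v7:26,v8:6
step 3: dist = v0:17,v1:8,v2:0,v3:inf,v4:inf,v5:inf,v6:20,v7:26,v8:6
step 4: dist = v0:17,v1:8,v2:0,v3:inf,v4:inf,v5:inf,v6:20,v7:26,v8:6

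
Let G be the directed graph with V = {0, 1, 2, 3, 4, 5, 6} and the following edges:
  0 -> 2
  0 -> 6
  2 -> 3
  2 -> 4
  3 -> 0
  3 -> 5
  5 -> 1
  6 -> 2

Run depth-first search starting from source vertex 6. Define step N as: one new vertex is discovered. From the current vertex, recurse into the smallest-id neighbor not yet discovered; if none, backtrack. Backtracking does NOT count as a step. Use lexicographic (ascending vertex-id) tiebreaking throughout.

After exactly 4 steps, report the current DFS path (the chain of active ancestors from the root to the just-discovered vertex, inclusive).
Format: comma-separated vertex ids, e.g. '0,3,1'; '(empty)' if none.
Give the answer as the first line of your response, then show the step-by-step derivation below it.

6,2,3,0

step 1: discover 6; path=6; order=6
step 2: discover 2; path=6>2; order=6,2
step 3: discover 3; path=6>2>3; order=6,2,3
step 4: discover 0; path=6>2>3>0; order=6,2,3,0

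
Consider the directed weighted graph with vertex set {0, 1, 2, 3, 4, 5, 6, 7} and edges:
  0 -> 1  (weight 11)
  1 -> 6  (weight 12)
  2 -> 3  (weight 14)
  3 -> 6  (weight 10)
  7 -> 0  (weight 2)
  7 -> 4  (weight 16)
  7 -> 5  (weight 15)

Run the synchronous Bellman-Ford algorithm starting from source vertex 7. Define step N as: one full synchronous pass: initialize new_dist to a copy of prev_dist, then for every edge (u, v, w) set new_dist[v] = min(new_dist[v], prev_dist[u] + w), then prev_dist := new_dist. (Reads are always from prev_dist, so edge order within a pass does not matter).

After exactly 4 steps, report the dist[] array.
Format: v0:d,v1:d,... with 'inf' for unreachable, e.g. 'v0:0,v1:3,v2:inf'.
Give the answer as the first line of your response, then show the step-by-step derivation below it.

v0:2,v1:13,v2:inf,v3:inf,v4:16,v5:15,v6:25,v7:0

step 1: dist = v0:2,v1:inf,v2:inf,v3:inf,v4:16,v5:15,v6:inf,v7:0
step 2: dist = v0:2,v1:13,v2:inf,v3:inf,v4:16,v5:15,v6:inf,v7:0
step 3: dist = v0:2,v1:13,v2:inf,v3:inf,v4:16,v5:15,v6:25,v7:0
step 4: dist = v0:2,v1:13,v2:inf,v3:inf,v4:16,v5:15,v6:25,v7:0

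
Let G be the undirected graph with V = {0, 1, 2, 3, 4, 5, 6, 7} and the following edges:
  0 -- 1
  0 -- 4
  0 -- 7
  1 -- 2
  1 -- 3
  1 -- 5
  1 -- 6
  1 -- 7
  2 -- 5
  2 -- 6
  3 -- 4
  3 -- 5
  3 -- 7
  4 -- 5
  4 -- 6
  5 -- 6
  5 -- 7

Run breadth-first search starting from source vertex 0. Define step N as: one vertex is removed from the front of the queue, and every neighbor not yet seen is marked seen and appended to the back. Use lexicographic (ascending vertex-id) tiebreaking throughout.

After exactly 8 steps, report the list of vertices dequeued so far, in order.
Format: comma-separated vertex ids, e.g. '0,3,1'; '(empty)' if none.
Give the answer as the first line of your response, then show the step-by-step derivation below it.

0,1,4,7,2,3,5,6

step 1: dequeue 0; queue=[1,4,7]; order=0
step 2: dequeue 1; queue=[4,7,2,3,5,6]; order=0,1
step 3: dequeue 4; queue=[7,2,3,5,6]; order=0,1,4
step 4: dequeue 7; queue=[2,3,5,6]; order=0,1,4,7
step 5: dequeue 2; queue=[3,5,6]; order=0,1,4,7,2
step 6: dequeue 3; queue=[5,6]; order=0,1,4,7,2,3
step 7: dequeue 5; queue=[6]; order=0,1,4,7,2,3,5
step 8: dequeue 6; queue=[(empty)]; order=0,1,4,7,2,3,5,6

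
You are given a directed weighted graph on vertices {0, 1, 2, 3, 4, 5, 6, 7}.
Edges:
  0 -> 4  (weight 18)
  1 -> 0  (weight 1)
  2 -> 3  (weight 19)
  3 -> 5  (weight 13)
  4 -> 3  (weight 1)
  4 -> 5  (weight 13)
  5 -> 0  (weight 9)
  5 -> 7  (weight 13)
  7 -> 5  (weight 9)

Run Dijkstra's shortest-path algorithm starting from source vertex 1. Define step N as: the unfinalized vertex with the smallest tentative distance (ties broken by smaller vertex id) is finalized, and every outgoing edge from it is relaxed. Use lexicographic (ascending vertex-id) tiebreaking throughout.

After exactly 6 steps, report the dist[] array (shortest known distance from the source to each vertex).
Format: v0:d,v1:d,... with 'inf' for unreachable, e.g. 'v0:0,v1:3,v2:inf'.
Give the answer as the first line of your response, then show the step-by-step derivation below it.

v0:1,v1:0,v2:inf,v3:20,v4:19,v5:32,v6:inf,v7:45

step 1: dist = v0:1,v1:0,v2:inf,v3:inf,v4:inf,v5:inf,v6:inf,v7:inf
step 2: dist = v0:1,v1:0,v2:inf,v3:inf,v4:19,v5:inf,v6:inf,v7:inf
step 3: dist = v0:1,v1:0,v2:inf,v3:20,v4:19,v5:32,v6:inf,v7:inf
step 4: dist = v0:1,v1:0,v2:inf,v3:20,v4:19,v5:32,v6:inf,v7:inf
step 5: dist = v0:1,v1:0,v2:inf,v3:20,v4:19,v5:32,v6:inf,v7:45
step 6: dist = v0:1,v1:0,v2:inf,v3:20,v4:19,v5:32,v6:inf,v7:45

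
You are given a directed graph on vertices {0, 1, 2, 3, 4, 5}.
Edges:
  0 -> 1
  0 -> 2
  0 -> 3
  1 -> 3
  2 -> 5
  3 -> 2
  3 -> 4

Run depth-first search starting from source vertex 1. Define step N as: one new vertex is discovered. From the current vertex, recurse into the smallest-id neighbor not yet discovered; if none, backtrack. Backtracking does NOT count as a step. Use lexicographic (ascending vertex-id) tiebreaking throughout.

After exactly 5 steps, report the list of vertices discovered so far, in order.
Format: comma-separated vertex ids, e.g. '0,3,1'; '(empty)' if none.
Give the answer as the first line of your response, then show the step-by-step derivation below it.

1,3,2,5,4

step 1: discover 1; path=1; order=1
step 2: discover 3; path=1>3; order=1,3
step 3: discover 2; path=1>3>2; order=1,3,2
step 4: discover 5; path=1>3>2>5; order=1,3,2,5
step 5: discover 4; path=1>3>4; order=1,3,2,5,4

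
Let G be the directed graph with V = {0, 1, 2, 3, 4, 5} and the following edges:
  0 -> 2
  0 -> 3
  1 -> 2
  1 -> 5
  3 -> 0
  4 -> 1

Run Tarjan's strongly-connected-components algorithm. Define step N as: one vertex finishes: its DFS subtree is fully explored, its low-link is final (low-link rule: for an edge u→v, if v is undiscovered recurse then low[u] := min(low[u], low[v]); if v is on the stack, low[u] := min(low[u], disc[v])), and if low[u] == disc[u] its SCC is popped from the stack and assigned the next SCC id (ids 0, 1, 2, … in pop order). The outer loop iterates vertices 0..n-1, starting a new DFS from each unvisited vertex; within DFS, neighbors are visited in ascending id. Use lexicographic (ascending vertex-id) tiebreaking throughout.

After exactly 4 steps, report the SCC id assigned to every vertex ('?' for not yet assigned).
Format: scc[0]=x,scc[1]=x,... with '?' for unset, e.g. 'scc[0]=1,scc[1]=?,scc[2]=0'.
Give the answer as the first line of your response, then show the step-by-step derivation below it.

scc[0]=1,scc[1]=?,scc[2]=0,scc[3]=1,scc[4]=?,scc[5]=2

step 1: low=(low[0]=0,low[1]=?,low[2]=1,low[3]=?,low[4]=?,low[5]=?); scc=(scc[0]=?,scc[1]=?,scc[2]=0,scc[3]=?,scc[4]=?,scc[5]=?)
step 2: low=(low[0]=0,low[1]=?,low[2]=1,low[3]=0,low[4]=?,low[5]=?); scc=(scc[0]=?,scc[1]=?,scc[2]=0,scc[3]=?,scc[4]=?,scc[5]=?)
step 3: low=(low[0]=0,low[1]=?,low[2]=1,low[3]=0,low[4]=?,low[5]=?); scc=(scc[0]=1,scc[1]=?,scc[2]=0,scc[3]=1,scc[4]=?,scc[5]=?)
step 4: low=(low[0]=0,low[1]=3,low[2]=1,low[3]=0,low[4]=?,low[5]=4); scc=(scc[0]=1,scc[1]=?,scc[2]=0,scc[3]=1,scc[4]=?,scc[5]=2)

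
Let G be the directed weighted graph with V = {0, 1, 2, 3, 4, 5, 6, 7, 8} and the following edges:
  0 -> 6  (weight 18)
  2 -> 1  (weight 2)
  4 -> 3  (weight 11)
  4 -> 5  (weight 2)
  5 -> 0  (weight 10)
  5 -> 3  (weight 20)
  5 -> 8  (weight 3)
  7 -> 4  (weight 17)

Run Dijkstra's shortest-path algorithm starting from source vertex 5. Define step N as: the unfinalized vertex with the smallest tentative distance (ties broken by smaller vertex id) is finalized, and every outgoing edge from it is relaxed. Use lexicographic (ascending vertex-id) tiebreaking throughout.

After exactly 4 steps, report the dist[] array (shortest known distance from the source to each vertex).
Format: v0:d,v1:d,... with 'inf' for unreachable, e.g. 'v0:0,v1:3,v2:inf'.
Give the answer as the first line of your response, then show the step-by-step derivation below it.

v0:10,v1:inf,v2:inf,v3:20,v4:inf,v5:0,v6:28,v7:inf,v8:3

step 1: dist = v0:10,v1:inf,v2:inf,v3:20,v4:inf,v5:0,v6:inf,v7:inf,v8:3
step 2: dist = v0:10,v1:inf,v2:inf,v3:20,v4:inf,v5:0,v6:inf,v7:inf,v8:3
step 3: dist = v0:10,v1:inf,v2:inf,v3:20,v4:inf,v5:0,v6:28,v7:inf,v8:3
step 4: dist = v0:10,v1:inf,v2:inf,v3:20,v4:inf,v5:0,v6:28,v7:inf,v8:3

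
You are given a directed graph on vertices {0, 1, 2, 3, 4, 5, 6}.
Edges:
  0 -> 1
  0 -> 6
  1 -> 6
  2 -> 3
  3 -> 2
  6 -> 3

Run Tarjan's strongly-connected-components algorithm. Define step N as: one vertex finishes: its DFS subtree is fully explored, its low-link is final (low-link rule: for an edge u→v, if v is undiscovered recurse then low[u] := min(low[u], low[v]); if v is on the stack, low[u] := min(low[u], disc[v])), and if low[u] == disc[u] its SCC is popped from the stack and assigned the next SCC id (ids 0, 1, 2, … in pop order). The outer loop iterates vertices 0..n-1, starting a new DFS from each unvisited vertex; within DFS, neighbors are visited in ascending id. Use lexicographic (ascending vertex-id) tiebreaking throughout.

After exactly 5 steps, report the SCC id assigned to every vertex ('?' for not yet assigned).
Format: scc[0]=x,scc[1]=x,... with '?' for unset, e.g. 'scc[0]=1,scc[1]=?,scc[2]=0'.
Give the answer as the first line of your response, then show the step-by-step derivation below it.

scc[0]=3,scc[1]=2,scc[2]=0,scc[3]=0,scc[4]=?,scc[5]=?,scc[6]=1

step 1: low=(low[0]=0,low[1]=1,low[2]=3,low[3]=3,low[4]=?,low[5]=?,low[6]=2); scc=(scc[0]=?,scc[1]=?,scc[2]=?,scc[3]=?,scc[4]=?,scc[5]=?,scc[6]=?)
step 2: low=(low[0]=0,low[1]=1,low[2]=3,low[3]=3,low[4]=?,low[5]=?,low[6]=2); scc=(scc[0]=?,scc[1]=?,scc[2]=0,scc[3]=0,scc[4]=?,scc[5]=?,scc[6]=?)
step 3: low=(low[0]=0,low[1]=1,low[2]=3,low[3]=3,low[4]=?,low[5]=?,low[6]=2); scc=(scc[0]=?,scc[1]=?,scc[2]=0,scc[3]=0,scc[4]=?,scc[5]=?,scc[6]=1)
step 4: low=(low[0]=0,low[1]=1,low[2]=3,low[3]=3,low[4]=?,low[5]=?,low[6]=2); scc=(scc[0]=?,scc[1]=2,scc[2]=0,scc[3]=0,scc[4]=?,scc[5]=?,scc[6]=1)
step 5: low=(low[0]=0,low[1]=1,low[2]=3,low[3]=3,low[4]=?,low[5]=?,low[6]=2); scc=(scc[0]=3,scc[1]=2,scc[2]=0,scc[3]=0,scc[4]=?,scc[5]=?,scc[6]=1)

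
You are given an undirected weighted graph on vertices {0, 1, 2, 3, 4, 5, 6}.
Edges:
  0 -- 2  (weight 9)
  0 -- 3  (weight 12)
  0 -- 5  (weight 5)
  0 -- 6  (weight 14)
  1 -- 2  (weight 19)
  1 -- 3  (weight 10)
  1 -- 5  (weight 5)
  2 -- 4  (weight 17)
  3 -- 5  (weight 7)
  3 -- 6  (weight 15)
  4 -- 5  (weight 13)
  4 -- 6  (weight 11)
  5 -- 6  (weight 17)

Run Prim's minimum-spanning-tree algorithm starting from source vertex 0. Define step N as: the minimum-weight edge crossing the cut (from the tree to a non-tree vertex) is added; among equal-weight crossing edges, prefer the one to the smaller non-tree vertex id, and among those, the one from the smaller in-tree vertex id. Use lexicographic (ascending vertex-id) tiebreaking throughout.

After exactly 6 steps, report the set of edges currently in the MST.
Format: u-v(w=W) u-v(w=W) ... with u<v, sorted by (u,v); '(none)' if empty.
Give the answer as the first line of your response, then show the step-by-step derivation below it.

0-2(w=9) 0-5(w=5) 1-5(w=5) 3-5(w=7) 4-5(w=13) 4-6(w=11)

step 1: add edge 0-5 (w=5); MST = {0-5(w=5)}
step 2: add edge 1-5 (w=5); MST = {0-5(w=5) 1-5(w=5)}
step 3: add edge 3-5 (w=7); MST = {0-5(w=5) 1-5(w=5) 3-5(w=7)}
step 4: add edge 0-2 (w=9); MST = {0-2(w=9) 0-5(w=5) 1-5(w=5) 3-5(w=7)}
step 5: add edge 4-5 (w=13); MST = {0-2(w=9) 0-5(w=5) 1-5(w=5) 3-5(w=7) 4-5(w=13)}
step 6: add edge 4-6 (w=11); MST = {0-2(w=9) 0-5(w=5) 1-5(w=5) 3-5(w=7) 4-5(w=13) 4-6(w=11)}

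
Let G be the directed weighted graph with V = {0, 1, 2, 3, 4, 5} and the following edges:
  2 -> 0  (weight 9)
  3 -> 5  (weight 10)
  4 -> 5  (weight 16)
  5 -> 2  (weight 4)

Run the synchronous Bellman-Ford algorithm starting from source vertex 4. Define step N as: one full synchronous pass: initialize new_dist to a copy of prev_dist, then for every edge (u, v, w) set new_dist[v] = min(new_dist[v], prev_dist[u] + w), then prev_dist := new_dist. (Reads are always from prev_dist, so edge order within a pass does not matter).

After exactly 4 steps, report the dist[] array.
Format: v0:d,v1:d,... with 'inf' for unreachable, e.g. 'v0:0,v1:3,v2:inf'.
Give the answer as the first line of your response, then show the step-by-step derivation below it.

v0:29,v1:inf,v2:20,v3:inf,v4:0,v5:16

step 1: dist = v0:inf,v1:inf,v2:inf,v3:inf,v4:0,v5:16
step 2: dist = v0:inf,v1:inf,v2:20,v3:inf,v4:0,v5:16
step 3: dist = v0:29,v1:inf,v2:20,v3:inf,v4:0,v5:16
step 4: dist = v0:29,v1:inf,v2:20,v3:inf,v4:0,v5:16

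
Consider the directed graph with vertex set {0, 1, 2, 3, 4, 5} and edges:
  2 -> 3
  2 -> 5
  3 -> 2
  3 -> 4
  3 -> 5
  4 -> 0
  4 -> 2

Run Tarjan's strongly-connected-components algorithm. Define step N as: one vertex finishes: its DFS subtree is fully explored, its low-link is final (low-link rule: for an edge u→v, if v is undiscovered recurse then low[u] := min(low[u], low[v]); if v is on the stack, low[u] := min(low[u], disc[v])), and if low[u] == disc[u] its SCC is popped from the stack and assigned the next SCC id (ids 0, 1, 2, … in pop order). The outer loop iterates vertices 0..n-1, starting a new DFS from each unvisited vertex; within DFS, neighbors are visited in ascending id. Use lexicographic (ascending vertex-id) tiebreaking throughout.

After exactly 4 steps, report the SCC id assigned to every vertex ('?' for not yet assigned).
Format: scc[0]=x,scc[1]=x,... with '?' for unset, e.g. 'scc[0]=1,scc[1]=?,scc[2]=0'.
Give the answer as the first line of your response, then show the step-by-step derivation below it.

scc[0]=0,scc[1]=1,scc[2]=?,scc[3]=?,scc[4]=?,scc[5]=2

step 1: low=(low[0]=0,low[1]=?,low[2]=?,low[3]=?,low[4]=?,low[5]=?); scc=(scc[0]=0,scc[1]=?,scc[2]=?,scc[3]=?,scc[4]=?,scc[5]=?)
step 2: low=(low[0]=0,low[1]=1,low[2]=?,low[3]=?,low[4]=?,low[5]=?); scc=(scc[0]=0,scc[1]=1,scc[2]=?,scc[3]=?,scc[4]=?,scc[5]=?)
step 3: low=(low[0]=0,low[1]=1,low[2]=2,low[3]=2,low[4]=2,low[5]=?); scc=(scc[0]=0,scc[1]=1,scc[2]=?,scc[3]=?,scc[4]=?,scc[5]=?)
step 4: low=(low[0]=0,low[1]=1,low[2]=2,low[3]=2,low[4]=2,low[5]=5); scc=(scc[0]=0,scc[1]=1,scc[2]=?,scc[3]=?,scc[4]=?,scc[5]=2)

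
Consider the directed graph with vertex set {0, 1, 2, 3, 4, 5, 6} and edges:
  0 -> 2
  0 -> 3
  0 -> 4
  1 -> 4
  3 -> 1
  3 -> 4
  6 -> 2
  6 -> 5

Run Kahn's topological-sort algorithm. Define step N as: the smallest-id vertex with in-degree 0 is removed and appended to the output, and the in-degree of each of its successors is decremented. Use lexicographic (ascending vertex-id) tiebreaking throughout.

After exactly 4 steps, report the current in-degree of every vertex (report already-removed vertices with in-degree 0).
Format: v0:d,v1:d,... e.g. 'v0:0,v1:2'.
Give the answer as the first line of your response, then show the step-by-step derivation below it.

v0:0,v1:0,v2:1,v3:0,v4:0,v5:1,v6:0

step 1: output 0; order=[0]; indeg=(0,1,1,0,2,1,0)
step 2: output 3; order=[0,3]; indeg=(0,0,1,0,1,1,0)
step 3: output 1; order=[0,3,1]; indeg=(0,0,1,0,0,1,0)
step 4: output 4; order=[0,3,1,4]; indeg=(0,0,1,0,0,1,0)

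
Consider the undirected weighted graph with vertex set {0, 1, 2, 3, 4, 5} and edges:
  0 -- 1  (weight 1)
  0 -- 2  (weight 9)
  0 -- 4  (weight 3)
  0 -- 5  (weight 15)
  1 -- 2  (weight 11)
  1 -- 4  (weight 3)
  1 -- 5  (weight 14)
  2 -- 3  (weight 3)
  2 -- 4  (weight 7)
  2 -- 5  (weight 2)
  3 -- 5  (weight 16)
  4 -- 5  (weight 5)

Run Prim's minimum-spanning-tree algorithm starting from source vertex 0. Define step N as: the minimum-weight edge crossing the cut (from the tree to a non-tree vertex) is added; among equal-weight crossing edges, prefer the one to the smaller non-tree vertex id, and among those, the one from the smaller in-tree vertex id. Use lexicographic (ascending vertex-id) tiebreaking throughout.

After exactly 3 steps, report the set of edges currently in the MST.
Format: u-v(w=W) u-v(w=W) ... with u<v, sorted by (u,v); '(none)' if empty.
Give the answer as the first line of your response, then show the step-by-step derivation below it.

0-1(w=1) 0-4(w=3) 4-5(w=5)

step 1: add edge 0-1 (w=1); MST = {0-1(w=1)}
step 2: add edge 0-4 (w=3); MST = {0-1(w=1) 0-4(w=3)}
step 3: add edge 4-5 (w=5); MST = {0-1(w=1) 0-4(w=3) 4-5(w=5)}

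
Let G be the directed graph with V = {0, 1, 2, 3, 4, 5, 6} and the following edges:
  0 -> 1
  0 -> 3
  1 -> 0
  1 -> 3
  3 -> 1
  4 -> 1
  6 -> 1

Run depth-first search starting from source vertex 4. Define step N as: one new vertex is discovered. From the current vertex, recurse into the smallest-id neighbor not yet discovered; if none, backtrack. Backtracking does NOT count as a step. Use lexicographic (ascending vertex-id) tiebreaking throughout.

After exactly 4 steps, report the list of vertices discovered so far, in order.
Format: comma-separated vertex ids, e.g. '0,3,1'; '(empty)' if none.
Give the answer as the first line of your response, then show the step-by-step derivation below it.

4,1,0,3

step 1: discover 4; path=4; order=4
step 2: discover 1; path=4>1; order=4,1
step 3: discover 0; path=4>1>0; order=4,1,0
step 4: discover 3; path=4>1>0>3; order=4,1,0,3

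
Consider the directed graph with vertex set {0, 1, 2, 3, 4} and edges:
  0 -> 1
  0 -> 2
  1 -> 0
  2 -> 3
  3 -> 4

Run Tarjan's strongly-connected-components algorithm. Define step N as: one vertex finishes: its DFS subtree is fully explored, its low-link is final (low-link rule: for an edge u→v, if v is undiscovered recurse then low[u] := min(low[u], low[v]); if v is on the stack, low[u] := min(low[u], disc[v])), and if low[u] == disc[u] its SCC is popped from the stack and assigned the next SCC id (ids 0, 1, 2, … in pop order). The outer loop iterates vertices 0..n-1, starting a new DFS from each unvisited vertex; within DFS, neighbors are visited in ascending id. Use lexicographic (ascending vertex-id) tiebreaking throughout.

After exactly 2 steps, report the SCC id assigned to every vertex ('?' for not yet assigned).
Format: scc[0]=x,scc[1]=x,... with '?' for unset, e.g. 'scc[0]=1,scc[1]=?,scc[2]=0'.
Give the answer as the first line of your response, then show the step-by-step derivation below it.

scc[0]=?,scc[1]=?,scc[2]=?,scc[3]=?,scc[4]=0

step 1: low=(low[0]=0,low[1]=0,low[2]=?,low[3]=?,low[4]=?); scc=(scc[0]=?,scc[1]=?,scc[2]=?,scc[3]=?,scc[4]=?)
step 2: low=(low[0]=0,low[1]=0,low[2]=2,low[3]=3,low[4]=4); scc=(scc[0]=?,scc[1]=?,scc[2]=?,scc[3]=?,scc[4]=0)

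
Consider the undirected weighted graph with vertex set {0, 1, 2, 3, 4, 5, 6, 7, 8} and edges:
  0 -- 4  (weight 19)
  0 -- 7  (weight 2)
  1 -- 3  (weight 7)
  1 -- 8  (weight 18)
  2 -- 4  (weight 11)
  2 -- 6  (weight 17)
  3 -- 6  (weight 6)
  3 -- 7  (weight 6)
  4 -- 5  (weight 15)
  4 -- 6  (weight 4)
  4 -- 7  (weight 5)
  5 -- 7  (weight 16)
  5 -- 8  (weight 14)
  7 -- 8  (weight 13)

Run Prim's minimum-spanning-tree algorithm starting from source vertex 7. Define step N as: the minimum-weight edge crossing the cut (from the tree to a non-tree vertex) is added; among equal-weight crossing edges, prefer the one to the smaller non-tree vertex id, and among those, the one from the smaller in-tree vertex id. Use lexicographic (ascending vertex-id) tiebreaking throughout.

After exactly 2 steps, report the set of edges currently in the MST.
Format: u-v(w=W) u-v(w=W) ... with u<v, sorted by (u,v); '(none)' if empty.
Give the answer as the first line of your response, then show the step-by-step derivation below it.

0-7(w=2) 4-7(w=5)

step 1: add edge 0-7 (w=2); MST = {0-7(w=2)}
step 2: add edge 4-7 (w=5); MST = {0-7(w=2) 4-7(w=5)}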